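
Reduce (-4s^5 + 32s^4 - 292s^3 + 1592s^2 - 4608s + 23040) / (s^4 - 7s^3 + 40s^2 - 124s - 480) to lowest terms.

(-4s^2 - 4s - 96)/(s + 2)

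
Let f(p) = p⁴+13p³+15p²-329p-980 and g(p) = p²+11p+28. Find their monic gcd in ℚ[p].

Euclidean algorithm in ℚ[p]:
  p⁴+13p³+15p²-329p-980 = (p²+2p-35)(p²+11p+28) + (0)
The last nonzero remainder p²+11p+28 is already monic.

p²+11p+28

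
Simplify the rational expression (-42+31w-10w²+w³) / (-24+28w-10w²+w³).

Repeated division with remainder:
  w³-10w²+31w-42 = (w³-10w²+28w-24) + (3w-18)
  w³-10w²+28w-24 = ((1/3)w²-(4/3)w+4/3)(3w-18) + (0)
Last nonzero remainder: 3w-18. Dividing through by 3 gives the monic gcd w-6.
Cancel w-6 from numerator and denominator to get the reduced form.

(7-4w+w²)/(4-4w+w²)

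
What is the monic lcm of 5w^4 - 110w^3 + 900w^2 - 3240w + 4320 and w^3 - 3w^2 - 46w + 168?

Apply the Euclidean algorithm:
  5w^4 - 110w^3 + 900w^2 - 3240w + 4320 = (5w - 95)(w^3 - 3w^2 - 46w + 168) + (845w^2 - 8450w + 20280)
  w^3 - 3w^2 - 46w + 168 = ((1/845)w + 7/845)(845w^2 - 8450w + 20280) + (0)
Last nonzero remainder: 845w^2 - 8450w + 20280. Dividing through by 845 gives the monic gcd w^2 - 10w + 24.
Then lcm(f, g) = f·g / gcd(f, g); expanding and making the result monic gives the answer.

w^5 - 15w^4 + 26w^3 + 612w^2 - 3672w + 6048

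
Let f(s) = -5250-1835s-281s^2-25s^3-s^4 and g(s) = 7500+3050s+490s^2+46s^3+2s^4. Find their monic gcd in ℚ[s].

Euclidean algorithm in ℚ[s]:
  -s^4-25s^3-281s^2-1835s-5250 = (-1/2)(2s^4+46s^3+490s^2+3050s+7500) + (-2s^3-36s^2-310s-1500)
  2s^4+46s^3+490s^2+3050s+7500 = (-s-5)(-2s^3-36s^2-310s-1500) + (0)
Last nonzero remainder: -2s^3-36s^2-310s-1500. Dividing through by -2 gives the monic gcd s^3+18s^2+155s+750.

750+155s+18s^2+s^3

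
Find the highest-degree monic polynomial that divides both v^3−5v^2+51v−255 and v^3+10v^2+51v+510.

v^2+51

Euclidean algorithm in ℚ[v]:
  v^3−5v^2+51v−255 = (v^3+10v^2+51v+510) + (−15v^2−765)
  v^3+10v^2+51v+510 = (−(1/15)v−2/3)(−15v^2−765) + (0)
Last nonzero remainder: −15v^2−765. Dividing through by −15 gives the monic gcd v^2+51.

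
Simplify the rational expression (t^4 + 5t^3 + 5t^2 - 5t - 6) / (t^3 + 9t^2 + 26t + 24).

(t^2 - 1)/(t + 4)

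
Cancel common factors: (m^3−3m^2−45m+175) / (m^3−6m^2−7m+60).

(m^2+2m−35)/(m^2−m−12)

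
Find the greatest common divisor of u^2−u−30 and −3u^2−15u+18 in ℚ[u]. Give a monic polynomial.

Apply the Euclidean algorithm:
  u^2−u−30 = (−1/3)(−3u^2−15u+18) + (−6u−24)
  −3u^2−15u+18 = ((1/2)u+1/2)(−6u−24) + (30)
  −6u−24 = (−(1/5)u−4/5)(30) + (0)
The last nonzero remainder is the constant 30, so the polynomials are coprime and gcd = 1.

1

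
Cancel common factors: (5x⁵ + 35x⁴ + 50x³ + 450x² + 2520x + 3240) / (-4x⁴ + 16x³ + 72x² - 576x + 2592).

Apply the Euclidean algorithm:
  5x⁵ + 35x⁴ + 50x³ + 450x² + 2520x + 3240 = (-(5/4)x - 55/4)(-4x⁴ + 16x³ + 72x² - 576x + 2592) + (360x³ + 720x² - 2160x + 38880)
  -4x⁴ + 16x³ + 72x² - 576x + 2592 = (-(1/90)x + 1/15)(360x³ + 720x² - 2160x + 38880) + (0)
Last nonzero remainder: 360x³ + 720x² - 2160x + 38880. Dividing through by 360 gives the monic gcd x³ + 2x² - 6x + 108.
Cancel x³ + 2x² - 6x + 108 from numerator and denominator to get the reduced form.

(-5x² - 25x - 30)/(4x - 24)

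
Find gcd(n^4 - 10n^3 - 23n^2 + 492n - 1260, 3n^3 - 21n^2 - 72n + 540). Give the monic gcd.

Repeated division with remainder:
  n^4 - 10n^3 - 23n^2 + 492n - 1260 = ((1/3)n - 1)(3n^3 - 21n^2 - 72n + 540) + (-20n^2 + 240n - 720)
  3n^3 - 21n^2 - 72n + 540 = (-(3/20)n - 3/4)(-20n^2 + 240n - 720) + (0)
Last nonzero remainder: -20n^2 + 240n - 720. Dividing through by -20 gives the monic gcd n^2 - 12n + 36.

n^2 - 12n + 36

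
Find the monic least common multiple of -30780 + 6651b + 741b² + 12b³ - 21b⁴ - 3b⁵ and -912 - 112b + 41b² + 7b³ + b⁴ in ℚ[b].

Apply the Euclidean algorithm:
  -3b⁵ - 21b⁴ + 12b³ + 741b² + 6651b - 30780 = (-3b)(b⁴ + 7b³ + 41b² - 112b - 912) + (135b³ + 405b² + 3915b - 30780)
  b⁴ + 7b³ + 41b² - 112b - 912 = ((1/135)b + 4/135)(135b³ + 405b² + 3915b - 30780) + (0)
Last nonzero remainder: 135b³ + 405b² + 3915b - 30780. Dividing through by 135 gives the monic gcd b³ + 3b² + 29b - 228.
Then lcm(f, g) = f·g / gcd(f, g); expanding and making the result monic gives the answer.

41040 + 1392b - 3205b² - 263b³ + 24b⁴ + 11b⁵ + b⁶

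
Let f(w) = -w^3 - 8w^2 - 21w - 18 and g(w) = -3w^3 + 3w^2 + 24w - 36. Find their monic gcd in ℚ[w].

w + 3

Repeated division with remainder:
  -w^3 - 8w^2 - 21w - 18 = (1/3)(-3w^3 + 3w^2 + 24w - 36) + (-9w^2 - 29w - 6)
  -3w^3 + 3w^2 + 24w - 36 = ((1/3)w - 38/27)(-9w^2 - 29w - 6) + (-(400/27)w - 400/9)
  -9w^2 - 29w - 6 = ((243/400)w + 27/200)(-(400/27)w - 400/9) + (0)
Last nonzero remainder: -(400/27)w - 400/9. Dividing through by -400/27 gives the monic gcd w + 3.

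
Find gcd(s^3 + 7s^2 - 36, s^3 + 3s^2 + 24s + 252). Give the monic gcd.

s + 6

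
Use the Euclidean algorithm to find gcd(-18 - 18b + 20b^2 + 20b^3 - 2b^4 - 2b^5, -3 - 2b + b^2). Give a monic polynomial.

-3 - 2b + b^2

Apply the Euclidean algorithm:
  -2b^5 - 2b^4 + 20b^3 + 20b^2 - 18b - 18 = (-2b^3 - 6b^2 + 2b + 6)(b^2 - 2b - 3) + (0)
The last nonzero remainder b^2 - 2b - 3 is already monic.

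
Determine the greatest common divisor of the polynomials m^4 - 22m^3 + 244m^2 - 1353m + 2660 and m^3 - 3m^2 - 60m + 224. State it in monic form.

m^2 - 11m + 28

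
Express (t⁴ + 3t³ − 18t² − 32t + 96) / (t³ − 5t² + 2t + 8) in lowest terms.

(t³ + 5t² − 8t − 48)/(t² − 3t − 4)

Euclidean algorithm in ℚ[t]:
  t⁴ + 3t³ − 18t² − 32t + 96 = (t + 8)(t³ − 5t² + 2t + 8) + (20t² − 56t + 32)
  t³ − 5t² + 2t + 8 = ((1/20)t − 11/100)(20t² − 56t + 32) + (−(144/25)t + 288/25)
  20t² − 56t + 32 = (−(125/36)t + 25/9)(−(144/25)t + 288/25) + (0)
Last nonzero remainder: −(144/25)t + 288/25. Dividing through by −144/25 gives the monic gcd t − 2.
Cancel t − 2 from numerator and denominator to get the reduced form.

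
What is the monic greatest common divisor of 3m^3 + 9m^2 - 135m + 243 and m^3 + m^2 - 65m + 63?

m + 9

Repeated division with remainder:
  3m^3 + 9m^2 - 135m + 243 = (3)(m^3 + m^2 - 65m + 63) + (6m^2 + 60m + 54)
  m^3 + m^2 - 65m + 63 = ((1/6)m - 3/2)(6m^2 + 60m + 54) + (16m + 144)
  6m^2 + 60m + 54 = ((3/8)m + 3/8)(16m + 144) + (0)
Last nonzero remainder: 16m + 144. Dividing through by 16 gives the monic gcd m + 9.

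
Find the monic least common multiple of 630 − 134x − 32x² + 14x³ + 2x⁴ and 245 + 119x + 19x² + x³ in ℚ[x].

By polynomial division,
  2x⁴ + 14x³ − 32x² − 134x + 630 = (2x − 24)(x³ + 19x² + 119x + 245) + (186x² + 2232x + 6510)
  x³ + 19x² + 119x + 245 = ((1/186)x + 7/186)(186x² + 2232x + 6510) + (0)
Last nonzero remainder: 186x² + 2232x + 6510. Dividing through by 186 gives the monic gcd x² + 12x + 35.
Then lcm(f, g) = f·g / gcd(f, g); expanding and making the result monic gives the answer.

2205 − 154x − 179x² + 33x³ + 14x⁴ + x⁵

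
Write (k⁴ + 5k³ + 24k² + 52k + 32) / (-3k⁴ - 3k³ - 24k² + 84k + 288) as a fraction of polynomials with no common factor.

By polynomial division,
  k⁴ + 5k³ + 24k² + 52k + 32 = (-1/3)(-3k⁴ - 3k³ - 24k² + 84k + 288) + (4k³ + 16k² + 80k + 128)
  -3k⁴ - 3k³ - 24k² + 84k + 288 = (-(3/4)k + 9/4)(4k³ + 16k² + 80k + 128) + (0)
Last nonzero remainder: 4k³ + 16k² + 80k + 128. Dividing through by 4 gives the monic gcd k³ + 4k² + 20k + 32.
Cancel k³ + 4k² + 20k + 32 from numerator and denominator to get the reduced form.

(-k - 1)/(3k - 9)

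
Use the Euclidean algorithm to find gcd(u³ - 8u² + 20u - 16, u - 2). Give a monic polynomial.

u - 2

Euclidean algorithm in ℚ[u]:
  u³ - 8u² + 20u - 16 = (u² - 6u + 8)(u - 2) + (0)
The last nonzero remainder u - 2 is already monic.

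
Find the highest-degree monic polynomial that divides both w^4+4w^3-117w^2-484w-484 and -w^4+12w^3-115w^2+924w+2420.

Apply the Euclidean algorithm:
  w^4+4w^3-117w^2-484w-484 = (-1)(-w^4+12w^3-115w^2+924w+2420) + (16w^3-232w^2+440w+1936)
  -w^4+12w^3-115w^2+924w+2420 = (-(1/16)w-5/32)(16w^3-232w^2+440w+1936) + (-(495/4)w^2+(4455/4)w+5445/2)
  16w^3-232w^2+440w+1936 = (-(64/495)w+32/45)(-(495/4)w^2+(4455/4)w+5445/2) + (0)
Last nonzero remainder: -(495/4)w^2+(4455/4)w+5445/2. Dividing through by -495/4 gives the monic gcd w^2-9w-22.

w^2-9w-22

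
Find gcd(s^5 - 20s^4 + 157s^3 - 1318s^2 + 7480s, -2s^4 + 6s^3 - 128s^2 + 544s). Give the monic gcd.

s^3 + s^2 + 68s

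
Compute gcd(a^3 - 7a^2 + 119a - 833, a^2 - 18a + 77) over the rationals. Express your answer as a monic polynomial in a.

a - 7

Repeated division with remainder:
  a^3 - 7a^2 + 119a - 833 = (a + 11)(a^2 - 18a + 77) + (240a - 1680)
  a^2 - 18a + 77 = ((1/240)a - 11/240)(240a - 1680) + (0)
Last nonzero remainder: 240a - 1680. Dividing through by 240 gives the monic gcd a - 7.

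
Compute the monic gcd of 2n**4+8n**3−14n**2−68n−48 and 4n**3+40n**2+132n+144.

By polynomial division,
  2n**4+8n**3−14n**2−68n−48 = ((1/2)n−3)(4n**3+40n**2+132n+144) + (40n**2+256n+384)
  4n**3+40n**2+132n+144 = ((1/10)n+9/25)(40n**2+256n+384) + ((36/25)n+144/25)
  40n**2+256n+384 = ((250/9)n+200/3)((36/25)n+144/25) + (0)
Last nonzero remainder: (36/25)n+144/25. Dividing through by 36/25 gives the monic gcd n+4.

n+4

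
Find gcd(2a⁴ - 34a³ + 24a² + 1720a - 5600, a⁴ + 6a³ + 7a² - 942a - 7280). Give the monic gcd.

a² - 3a - 70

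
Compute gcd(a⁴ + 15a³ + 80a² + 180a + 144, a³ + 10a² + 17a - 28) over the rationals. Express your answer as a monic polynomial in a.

Euclidean algorithm in ℚ[a]:
  a⁴ + 15a³ + 80a² + 180a + 144 = (a + 5)(a³ + 10a² + 17a - 28) + (13a² + 123a + 284)
  a³ + 10a² + 17a - 28 = ((1/13)a + 7/169)(13a² + 123a + 284) + (-(1680/169)a - 6720/169)
  13a² + 123a + 284 = (-(2197/1680)a - 11999/1680)(-(1680/169)a - 6720/169) + (0)
Last nonzero remainder: -(1680/169)a - 6720/169. Dividing through by -1680/169 gives the monic gcd a + 4.

a + 4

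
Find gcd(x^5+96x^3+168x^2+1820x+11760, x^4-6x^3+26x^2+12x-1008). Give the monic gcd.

Repeated division with remainder:
  x^5+96x^3+168x^2+1820x+11760 = (x+6)(x^4-6x^3+26x^2+12x-1008) + (106x^3+2756x+17808)
  x^4-6x^3+26x^2+12x-1008 = ((1/106)x-3/53)(106x^3+2756x+17808) + (0)
Last nonzero remainder: 106x^3+2756x+17808. Dividing through by 106 gives the monic gcd x^3+26x+168.

x^3+26x+168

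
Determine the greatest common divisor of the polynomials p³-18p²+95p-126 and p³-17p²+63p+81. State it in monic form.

Euclidean algorithm in ℚ[p]:
  p³-18p²+95p-126 = (p³-17p²+63p+81) + (-p²+32p-207)
  p³-17p²+63p+81 = (-p-15)(-p²+32p-207) + (336p-3024)
  -p²+32p-207 = (-(1/336)p+23/336)(336p-3024) + (0)
Last nonzero remainder: 336p-3024. Dividing through by 336 gives the monic gcd p-9.

p-9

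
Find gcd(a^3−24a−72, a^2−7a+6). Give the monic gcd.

a−6

Apply the Euclidean algorithm:
  a^3−24a−72 = (a+7)(a^2−7a+6) + (19a−114)
  a^2−7a+6 = ((1/19)a−1/19)(19a−114) + (0)
Last nonzero remainder: 19a−114. Dividing through by 19 gives the monic gcd a−6.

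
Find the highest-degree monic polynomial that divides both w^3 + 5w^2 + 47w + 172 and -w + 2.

By polynomial division,
  w^3 + 5w^2 + 47w + 172 = (-w^2 - 7w - 61)(-w + 2) + (294)
  -w + 2 = (-(1/294)w + 1/147)(294) + (0)
The last nonzero remainder is the constant 294, so the polynomials are coprime and gcd = 1.

1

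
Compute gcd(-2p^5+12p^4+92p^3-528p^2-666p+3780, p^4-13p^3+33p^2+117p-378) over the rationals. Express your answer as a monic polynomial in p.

Apply the Euclidean algorithm:
  -2p^5+12p^4+92p^3-528p^2-666p+3780 = (-2p-14)(p^4-13p^3+33p^2+117p-378) + (-24p^3+168p^2+216p-1512)
  p^4-13p^3+33p^2+117p-378 = (-(1/24)p+1/4)(-24p^3+168p^2+216p-1512) + (0)
Last nonzero remainder: -24p^3+168p^2+216p-1512. Dividing through by -24 gives the monic gcd p^3-7p^2-9p+63.

p^3-7p^2-9p+63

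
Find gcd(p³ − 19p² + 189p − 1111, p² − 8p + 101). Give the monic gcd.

p² − 8p + 101

Euclidean algorithm in ℚ[p]:
  p³ − 19p² + 189p − 1111 = (p − 11)(p² − 8p + 101) + (0)
The last nonzero remainder p² − 8p + 101 is already monic.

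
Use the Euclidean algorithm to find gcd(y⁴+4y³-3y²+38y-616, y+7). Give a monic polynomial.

Apply the Euclidean algorithm:
  y⁴+4y³-3y²+38y-616 = (y³-3y²+18y-88)(y+7) + (0)
The last nonzero remainder y+7 is already monic.

y+7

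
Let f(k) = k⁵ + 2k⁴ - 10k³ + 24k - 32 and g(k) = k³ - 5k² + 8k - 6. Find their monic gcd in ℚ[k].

k² - 2k + 2

Apply the Euclidean algorithm:
  k⁵ + 2k⁴ - 10k³ + 24k - 32 = (k² + 7k + 17)(k³ - 5k² + 8k - 6) + (35k² - 70k + 70)
  k³ - 5k² + 8k - 6 = ((1/35)k - 3/35)(35k² - 70k + 70) + (0)
Last nonzero remainder: 35k² - 70k + 70. Dividing through by 35 gives the monic gcd k² - 2k + 2.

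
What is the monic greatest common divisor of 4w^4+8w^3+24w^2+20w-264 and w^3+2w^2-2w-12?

Repeated division with remainder:
  4w^4+8w^3+24w^2+20w-264 = (4w)(w^3+2w^2-2w-12) + (32w^2+68w-264)
  w^3+2w^2-2w-12 = ((1/32)w-1/256)(32w^2+68w-264) + ((417/64)w-417/32)
  32w^2+68w-264 = ((2048/417)w+2816/139)((417/64)w-417/32) + (0)
Last nonzero remainder: (417/64)w-417/32. Dividing through by 417/64 gives the monic gcd w-2.

w-2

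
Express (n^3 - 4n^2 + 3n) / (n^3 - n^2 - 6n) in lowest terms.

(n - 1)/(n + 2)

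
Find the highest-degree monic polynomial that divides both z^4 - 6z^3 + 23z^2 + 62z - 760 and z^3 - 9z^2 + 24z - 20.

z - 5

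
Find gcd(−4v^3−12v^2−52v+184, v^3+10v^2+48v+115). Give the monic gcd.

Apply the Euclidean algorithm:
  −4v^3−12v^2−52v+184 = (−4)(v^3+10v^2+48v+115) + (28v^2+140v+644)
  v^3+10v^2+48v+115 = ((1/28)v+5/28)(28v^2+140v+644) + (0)
Last nonzero remainder: 28v^2+140v+644. Dividing through by 28 gives the monic gcd v^2+5v+23.

v^2+5v+23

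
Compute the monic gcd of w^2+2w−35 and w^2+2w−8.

1

Repeated division with remainder:
  w^2+2w−35 = (w^2+2w−8) + (−27)
  w^2+2w−8 = (−(1/27)w^2−(2/27)w+8/27)(−27) + (0)
The last nonzero remainder is the constant −27, so the polynomials are coprime and gcd = 1.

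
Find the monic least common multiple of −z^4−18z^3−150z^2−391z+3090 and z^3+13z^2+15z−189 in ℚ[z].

z^6+34z^5+501z^4+3925z^3+12616z^2−24807z−194670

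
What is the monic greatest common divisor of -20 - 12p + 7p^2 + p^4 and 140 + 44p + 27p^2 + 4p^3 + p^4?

Apply the Euclidean algorithm:
  p^4 + 7p^2 - 12p - 20 = (p^4 + 4p^3 + 27p^2 + 44p + 140) + (-4p^3 - 20p^2 - 56p - 160)
  p^4 + 4p^3 + 27p^2 + 44p + 140 = (-(1/4)p + 1/4)(-4p^3 - 20p^2 - 56p - 160) + (18p^2 + 18p + 180)
  -4p^3 - 20p^2 - 56p - 160 = (-(2/9)p - 8/9)(18p^2 + 18p + 180) + (0)
Last nonzero remainder: 18p^2 + 18p + 180. Dividing through by 18 gives the monic gcd p^2 + p + 10.

10 + p + p^2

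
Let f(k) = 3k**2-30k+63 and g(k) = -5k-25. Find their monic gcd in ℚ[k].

Euclidean algorithm in ℚ[k]:
  3k**2-30k+63 = (-(3/5)k+9)(-5k-25) + (288)
  -5k-25 = (-(5/288)k-25/288)(288) + (0)
The last nonzero remainder is the constant 288, so the polynomials are coprime and gcd = 1.

1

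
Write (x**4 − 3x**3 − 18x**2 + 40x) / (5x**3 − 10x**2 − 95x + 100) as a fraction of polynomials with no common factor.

By polynomial division,
  x**4 − 3x**3 − 18x**2 + 40x = ((1/5)x − 1/5)(5x**3 − 10x**2 − 95x + 100) + (−x**2 + x + 20)
  5x**3 − 10x**2 − 95x + 100 = (−5x + 5)(−x**2 + x + 20) + (0)
Last nonzero remainder: −x**2 + x + 20. Dividing through by −1 gives the monic gcd x**2 − x − 20.
Cancel x**2 − x − 20 from numerator and denominator to get the reduced form.

(x**2 − 2x)/(5x − 5)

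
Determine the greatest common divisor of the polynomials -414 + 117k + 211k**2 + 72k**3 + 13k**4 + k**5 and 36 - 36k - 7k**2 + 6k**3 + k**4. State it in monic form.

-18 + 9k + 8k**2 + k**3

Apply the Euclidean algorithm:
  k**5 + 13k**4 + 72k**3 + 211k**2 + 117k - 414 = (k + 7)(k**4 + 6k**3 - 7k**2 - 36k + 36) + (37k**3 + 296k**2 + 333k - 666)
  k**4 + 6k**3 - 7k**2 - 36k + 36 = ((1/37)k - 2/37)(37k**3 + 296k**2 + 333k - 666) + (0)
Last nonzero remainder: 37k**3 + 296k**2 + 333k - 666. Dividing through by 37 gives the monic gcd k**3 + 8k**2 + 9k - 18.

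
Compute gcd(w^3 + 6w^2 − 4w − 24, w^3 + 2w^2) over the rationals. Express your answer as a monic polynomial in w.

By polynomial division,
  w^3 + 6w^2 − 4w − 24 = (w^3 + 2w^2) + (4w^2 − 4w − 24)
  w^3 + 2w^2 = ((1/4)w + 3/4)(4w^2 − 4w − 24) + (9w + 18)
  4w^2 − 4w − 24 = ((4/9)w − 4/3)(9w + 18) + (0)
Last nonzero remainder: 9w + 18. Dividing through by 9 gives the monic gcd w + 2.

w + 2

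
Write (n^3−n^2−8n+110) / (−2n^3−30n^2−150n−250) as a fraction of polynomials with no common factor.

(−n^2+6n−22)/(2n^2+20n+50)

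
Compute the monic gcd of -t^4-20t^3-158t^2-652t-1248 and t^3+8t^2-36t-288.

t^2+14t+48

By polynomial division,
  -t^4-20t^3-158t^2-652t-1248 = (-t-12)(t^3+8t^2-36t-288) + (-98t^2-1372t-4704)
  t^3+8t^2-36t-288 = (-(1/98)t+3/49)(-98t^2-1372t-4704) + (0)
Last nonzero remainder: -98t^2-1372t-4704. Dividing through by -98 gives the monic gcd t^2+14t+48.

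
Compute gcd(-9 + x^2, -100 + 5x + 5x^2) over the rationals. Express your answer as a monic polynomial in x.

1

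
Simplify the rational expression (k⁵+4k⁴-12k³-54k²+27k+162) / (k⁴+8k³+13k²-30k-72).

(k²-9)/(k+4)

By polynomial division,
  k⁵+4k⁴-12k³-54k²+27k+162 = (k-4)(k⁴+8k³+13k²-30k-72) + (7k³+28k²-21k-126)
  k⁴+8k³+13k²-30k-72 = ((1/7)k+4/7)(7k³+28k²-21k-126) + (0)
Last nonzero remainder: 7k³+28k²-21k-126. Dividing through by 7 gives the monic gcd k³+4k²-3k-18.
Cancel k³+4k²-3k-18 from numerator and denominator to get the reduced form.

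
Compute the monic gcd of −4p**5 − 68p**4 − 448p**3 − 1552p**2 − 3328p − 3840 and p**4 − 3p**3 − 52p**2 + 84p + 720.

Euclidean algorithm in ℚ[p]:
  −4p**5 − 68p**4 − 448p**3 − 1552p**2 − 3328p − 3840 = (−4p − 80)(p**4 − 3p**3 − 52p**2 + 84p + 720) + (−896p**3 − 5376p**2 + 6272p + 53760)
  p**4 − 3p**3 − 52p**2 + 84p + 720 = (−(1/896)p + 9/896)(−896p**3 − 5376p**2 + 6272p + 53760) + (9p**2 + 81p + 180)
  −896p**3 − 5376p**2 + 6272p + 53760 = (−(896/9)p + 896/3)(9p**2 + 81p + 180) + (0)
Last nonzero remainder: 9p**2 + 81p + 180. Dividing through by 9 gives the monic gcd p**2 + 9p + 20.

p**2 + 9p + 20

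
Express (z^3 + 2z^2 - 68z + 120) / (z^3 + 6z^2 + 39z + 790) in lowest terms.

(z^2 - 8z + 12)/(z^2 - 4z + 79)

Apply the Euclidean algorithm:
  z^3 + 2z^2 - 68z + 120 = (z^3 + 6z^2 + 39z + 790) + (-4z^2 - 107z - 670)
  z^3 + 6z^2 + 39z + 790 = (-(1/4)z + 83/16)(-4z^2 - 107z - 670) + ((6825/16)z + 34125/8)
  -4z^2 - 107z - 670 = (-(64/6825)z - 1072/6825)((6825/16)z + 34125/8) + (0)
Last nonzero remainder: (6825/16)z + 34125/8. Dividing through by 6825/16 gives the monic gcd z + 10.
Cancel z + 10 from numerator and denominator to get the reduced form.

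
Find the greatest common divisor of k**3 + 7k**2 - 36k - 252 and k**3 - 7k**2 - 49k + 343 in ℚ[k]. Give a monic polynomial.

k + 7

Apply the Euclidean algorithm:
  k**3 + 7k**2 - 36k - 252 = (k**3 - 7k**2 - 49k + 343) + (14k**2 + 13k - 595)
  k**3 - 7k**2 - 49k + 343 = ((1/14)k - 111/196)(14k**2 + 13k - 595) + ((169/196)k + 169/28)
  14k**2 + 13k - 595 = ((2744/169)k - 16660/169)((169/196)k + 169/28) + (0)
Last nonzero remainder: (169/196)k + 169/28. Dividing through by 169/196 gives the monic gcd k + 7.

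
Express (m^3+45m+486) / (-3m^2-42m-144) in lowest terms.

Euclidean algorithm in ℚ[m]:
  m^3+45m+486 = (-(1/3)m+14/3)(-3m^2-42m-144) + (193m+1158)
  -3m^2-42m-144 = (-(3/193)m-24/193)(193m+1158) + (0)
Last nonzero remainder: 193m+1158. Dividing through by 193 gives the monic gcd m+6.
Cancel m+6 from numerator and denominator to get the reduced form.

(-m^2+6m-81)/(3m+24)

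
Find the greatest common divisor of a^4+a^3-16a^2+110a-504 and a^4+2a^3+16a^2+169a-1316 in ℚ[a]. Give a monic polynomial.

a^2+3a-28

By polynomial division,
  a^4+a^3-16a^2+110a-504 = (a^4+2a^3+16a^2+169a-1316) + (-a^3-32a^2-59a+812)
  a^4+2a^3+16a^2+169a-1316 = (-a+30)(-a^3-32a^2-59a+812) + (917a^2+2751a-25676)
  -a^3-32a^2-59a+812 = (-(1/917)a-29/917)(917a^2+2751a-25676) + (0)
Last nonzero remainder: 917a^2+2751a-25676. Dividing through by 917 gives the monic gcd a^2+3a-28.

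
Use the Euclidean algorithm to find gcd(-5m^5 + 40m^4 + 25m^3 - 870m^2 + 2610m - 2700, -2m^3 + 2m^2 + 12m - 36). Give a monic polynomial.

m^2 - 4m + 6

By polynomial division,
  -5m^5 + 40m^4 + 25m^3 - 870m^2 + 2610m - 2700 = ((5/2)m^2 - (35/2)m - 15)(-2m^3 + 2m^2 + 12m - 36) + (-540m^2 + 2160m - 3240)
  -2m^3 + 2m^2 + 12m - 36 = ((1/270)m + 1/90)(-540m^2 + 2160m - 3240) + (0)
Last nonzero remainder: -540m^2 + 2160m - 3240. Dividing through by -540 gives the monic gcd m^2 - 4m + 6.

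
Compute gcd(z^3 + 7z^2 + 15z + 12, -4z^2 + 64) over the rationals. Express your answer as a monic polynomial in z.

Apply the Euclidean algorithm:
  z^3 + 7z^2 + 15z + 12 = (-(1/4)z - 7/4)(-4z^2 + 64) + (31z + 124)
  -4z^2 + 64 = (-(4/31)z + 16/31)(31z + 124) + (0)
Last nonzero remainder: 31z + 124. Dividing through by 31 gives the monic gcd z + 4.

z + 4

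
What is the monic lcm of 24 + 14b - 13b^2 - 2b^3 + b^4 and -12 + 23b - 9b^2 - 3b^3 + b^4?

24 - 34b - 17b^2 + 38b^3 - 8b^4 - 4b^5 + b^6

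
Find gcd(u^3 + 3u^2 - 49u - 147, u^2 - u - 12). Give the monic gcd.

u + 3

Euclidean algorithm in ℚ[u]:
  u^3 + 3u^2 - 49u - 147 = (u + 4)(u^2 - u - 12) + (-33u - 99)
  u^2 - u - 12 = (-(1/33)u + 4/33)(-33u - 99) + (0)
Last nonzero remainder: -33u - 99. Dividing through by -33 gives the monic gcd u + 3.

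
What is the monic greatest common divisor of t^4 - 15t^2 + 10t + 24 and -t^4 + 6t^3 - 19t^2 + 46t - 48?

t^2 - 5t + 6

By polynomial division,
  t^4 - 15t^2 + 10t + 24 = (-1)(-t^4 + 6t^3 - 19t^2 + 46t - 48) + (6t^3 - 34t^2 + 56t - 24)
  -t^4 + 6t^3 - 19t^2 + 46t - 48 = (-(1/6)t + 1/18)(6t^3 - 34t^2 + 56t - 24) + (-(70/9)t^2 + (350/9)t - 140/3)
  6t^3 - 34t^2 + 56t - 24 = (-(27/35)t + 18/35)(-(70/9)t^2 + (350/9)t - 140/3) + (0)
Last nonzero remainder: -(70/9)t^2 + (350/9)t - 140/3. Dividing through by -70/9 gives the monic gcd t^2 - 5t + 6.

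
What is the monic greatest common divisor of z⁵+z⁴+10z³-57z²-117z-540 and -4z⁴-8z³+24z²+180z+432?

z³-z²-3z-36

Repeated division with remainder:
  z⁵+z⁴+10z³-57z²-117z-540 = (-(1/4)z+1/4)(-4z⁴-8z³+24z²+180z+432) + (18z³-18z²-54z-648)
  -4z⁴-8z³+24z²+180z+432 = (-(2/9)z-2/3)(18z³-18z²-54z-648) + (0)
Last nonzero remainder: 18z³-18z²-54z-648. Dividing through by 18 gives the monic gcd z³-z²-3z-36.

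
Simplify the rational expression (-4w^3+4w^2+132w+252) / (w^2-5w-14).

Euclidean algorithm in ℚ[w]:
  -4w^3+4w^2+132w+252 = (-4w-16)(w^2-5w-14) + (-4w+28)
  w^2-5w-14 = (-(1/4)w-1/2)(-4w+28) + (0)
Last nonzero remainder: -4w+28. Dividing through by -4 gives the monic gcd w-7.
Cancel w-7 from numerator and denominator to get the reduced form.

(-4w^2-24w-36)/(w+2)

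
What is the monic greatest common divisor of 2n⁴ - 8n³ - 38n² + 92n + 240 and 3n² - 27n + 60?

n² - 9n + 20

Euclidean algorithm in ℚ[n]:
  2n⁴ - 8n³ - 38n² + 92n + 240 = ((2/3)n² + (10/3)n + 4)(3n² - 27n + 60) + (0)
Last nonzero remainder: 3n² - 27n + 60. Dividing through by 3 gives the monic gcd n² - 9n + 20.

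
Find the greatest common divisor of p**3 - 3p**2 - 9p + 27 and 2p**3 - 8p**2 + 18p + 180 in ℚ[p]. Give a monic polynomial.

p + 3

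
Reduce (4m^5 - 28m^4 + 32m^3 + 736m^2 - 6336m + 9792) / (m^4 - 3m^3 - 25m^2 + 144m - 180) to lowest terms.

(4m^3 - 44m^2 + 256m - 816)/(m^2 - 7m + 15)

Euclidean algorithm in ℚ[m]:
  4m^5 - 28m^4 + 32m^3 + 736m^2 - 6336m + 9792 = (4m - 16)(m^4 - 3m^3 - 25m^2 + 144m - 180) + (84m^3 - 240m^2 - 3312m + 6912)
  m^4 - 3m^3 - 25m^2 + 144m - 180 = ((1/84)m - 1/588)(84m^3 - 240m^2 - 3312m + 6912) + ((687/49)m^2 + (2748/49)m - 8244/49)
  84m^3 - 240m^2 - 3312m + 6912 = ((1372/229)m - 9408/229)((687/49)m^2 + (2748/49)m - 8244/49) + (0)
Last nonzero remainder: (687/49)m^2 + (2748/49)m - 8244/49. Dividing through by 687/49 gives the monic gcd m^2 + 4m - 12.
Cancel m^2 + 4m - 12 from numerator and denominator to get the reduced form.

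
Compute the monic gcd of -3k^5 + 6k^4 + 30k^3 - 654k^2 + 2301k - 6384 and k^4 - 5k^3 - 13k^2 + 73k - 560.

k^2 - 3k + 16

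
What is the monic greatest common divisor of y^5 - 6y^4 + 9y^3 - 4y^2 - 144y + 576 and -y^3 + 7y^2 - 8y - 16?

By polynomial division,
  y^5 - 6y^4 + 9y^3 - 4y^2 - 144y + 576 = (-y^2 - y - 8)(-y^3 + 7y^2 - 8y - 16) + (28y^2 - 224y + 448)
  -y^3 + 7y^2 - 8y - 16 = (-(1/28)y - 1/28)(28y^2 - 224y + 448) + (0)
Last nonzero remainder: 28y^2 - 224y + 448. Dividing through by 28 gives the monic gcd y^2 - 8y + 16.

y^2 - 8y + 16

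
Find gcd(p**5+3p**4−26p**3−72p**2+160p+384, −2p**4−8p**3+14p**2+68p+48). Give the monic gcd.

p**3+3p**2−10p−24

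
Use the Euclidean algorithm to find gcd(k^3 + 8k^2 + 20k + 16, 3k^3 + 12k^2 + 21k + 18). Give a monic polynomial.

By polynomial division,
  k^3 + 8k^2 + 20k + 16 = (1/3)(3k^3 + 12k^2 + 21k + 18) + (4k^2 + 13k + 10)
  3k^3 + 12k^2 + 21k + 18 = ((3/4)k + 9/16)(4k^2 + 13k + 10) + ((99/16)k + 99/8)
  4k^2 + 13k + 10 = ((64/99)k + 80/99)((99/16)k + 99/8) + (0)
Last nonzero remainder: (99/16)k + 99/8. Dividing through by 99/16 gives the monic gcd k + 2.

k + 2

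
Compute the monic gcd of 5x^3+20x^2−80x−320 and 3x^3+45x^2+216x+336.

x^2+8x+16

Apply the Euclidean algorithm:
  5x^3+20x^2−80x−320 = (5/3)(3x^3+45x^2+216x+336) + (−55x^2−440x−880)
  3x^3+45x^2+216x+336 = (−(3/55)x−21/55)(−55x^2−440x−880) + (0)
Last nonzero remainder: −55x^2−440x−880. Dividing through by −55 gives the monic gcd x^2+8x+16.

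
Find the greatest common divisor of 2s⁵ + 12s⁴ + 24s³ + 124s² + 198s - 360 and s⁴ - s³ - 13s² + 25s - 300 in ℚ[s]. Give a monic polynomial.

Repeated division with remainder:
  2s⁵ + 12s⁴ + 24s³ + 124s² + 198s - 360 = (2s + 14)(s⁴ - s³ - 13s² + 25s - 300) + (64s³ + 256s² + 448s + 3840)
  s⁴ - s³ - 13s² + 25s - 300 = ((1/64)s - 5/64)(64s³ + 256s² + 448s + 3840) + (0)
Last nonzero remainder: 64s³ + 256s² + 448s + 3840. Dividing through by 64 gives the monic gcd s³ + 4s² + 7s + 60.

s³ + 4s² + 7s + 60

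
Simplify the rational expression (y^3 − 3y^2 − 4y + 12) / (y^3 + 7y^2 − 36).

By polynomial division,
  y^3 − 3y^2 − 4y + 12 = (y^3 + 7y^2 − 36) + (−10y^2 − 4y + 48)
  y^3 + 7y^2 − 36 = (−(1/10)y − 33/50)(−10y^2 − 4y + 48) + ((54/25)y − 108/25)
  −10y^2 − 4y + 48 = (−(125/27)y − 100/9)((54/25)y − 108/25) + (0)
Last nonzero remainder: (54/25)y − 108/25. Dividing through by 54/25 gives the monic gcd y − 2.
Cancel y − 2 from numerator and denominator to get the reduced form.

(y^2 − y − 6)/(y^2 + 9y + 18)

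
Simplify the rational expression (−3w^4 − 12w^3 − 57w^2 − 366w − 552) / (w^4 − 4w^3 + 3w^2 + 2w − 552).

By polynomial division,
  −3w^4 − 12w^3 − 57w^2 − 366w − 552 = (−3)(w^4 − 4w^3 + 3w^2 + 2w − 552) + (−24w^3 − 48w^2 − 360w − 2208)
  w^4 − 4w^3 + 3w^2 + 2w − 552 = (−(1/24)w + 1/4)(−24w^3 − 48w^2 − 360w − 2208) + (0)
Last nonzero remainder: −24w^3 − 48w^2 − 360w − 2208. Dividing through by −24 gives the monic gcd w^3 + 2w^2 + 15w + 92.
Cancel w^3 + 2w^2 + 15w + 92 from numerator and denominator to get the reduced form.

(−3w − 6)/(w − 6)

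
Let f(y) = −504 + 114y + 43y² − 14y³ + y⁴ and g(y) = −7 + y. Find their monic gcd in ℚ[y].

Euclidean algorithm in ℚ[y]:
  y⁴ − 14y³ + 43y² + 114y − 504 = (y³ − 7y² − 6y + 72)(y − 7) + (0)
The last nonzero remainder y − 7 is already monic.

−7 + y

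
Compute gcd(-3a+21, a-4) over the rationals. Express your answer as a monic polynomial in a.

1

Repeated division with remainder:
  -3a+21 = (-3)(a-4) + (9)
  a-4 = ((1/9)a-4/9)(9) + (0)
The last nonzero remainder is the constant 9, so the polynomials are coprime and gcd = 1.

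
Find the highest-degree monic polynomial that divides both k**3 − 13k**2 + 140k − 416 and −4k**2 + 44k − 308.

1

Repeated division with remainder:
  k**3 − 13k**2 + 140k − 416 = (−(1/4)k + 1/2)(−4k**2 + 44k − 308) + (41k − 262)
  −4k**2 + 44k − 308 = (−(4/41)k + 756/1681)(41k − 262) + (−319676/1681)
  41k − 262 = (−(68921/319676)k + 220211/159838)(−319676/1681) + (0)
The last nonzero remainder is the constant −319676/1681, so the polynomials are coprime and gcd = 1.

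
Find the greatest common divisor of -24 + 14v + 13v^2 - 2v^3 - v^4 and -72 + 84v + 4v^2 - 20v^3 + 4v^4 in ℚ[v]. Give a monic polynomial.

6 - 5v - 2v^2 + v^3

Euclidean algorithm in ℚ[v]:
  -v^4 - 2v^3 + 13v^2 + 14v - 24 = (-1/4)(4v^4 - 20v^3 + 4v^2 + 84v - 72) + (-7v^3 + 14v^2 + 35v - 42)
  4v^4 - 20v^3 + 4v^2 + 84v - 72 = (-(4/7)v + 12/7)(-7v^3 + 14v^2 + 35v - 42) + (0)
Last nonzero remainder: -7v^3 + 14v^2 + 35v - 42. Dividing through by -7 gives the monic gcd v^3 - 2v^2 - 5v + 6.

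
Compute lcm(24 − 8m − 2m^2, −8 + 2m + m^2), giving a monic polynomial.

Apply the Euclidean algorithm:
  −2m^2 − 8m + 24 = (−2)(m^2 + 2m − 8) + (−4m + 8)
  m^2 + 2m − 8 = (−(1/4)m − 1)(−4m + 8) + (0)
Last nonzero remainder: −4m + 8. Dividing through by −4 gives the monic gcd m − 2.
Then lcm(f, g) = f·g / gcd(f, g); expanding and making the result monic gives the answer.

−48 + 4m + 8m^2 + m^3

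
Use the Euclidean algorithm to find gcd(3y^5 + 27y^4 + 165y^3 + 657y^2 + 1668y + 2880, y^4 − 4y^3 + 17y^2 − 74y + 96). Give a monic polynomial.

y^2 + y + 16

Apply the Euclidean algorithm:
  3y^5 + 27y^4 + 165y^3 + 657y^2 + 1668y + 2880 = (3y + 39)(y^4 − 4y^3 + 17y^2 − 74y + 96) + (270y^3 + 216y^2 + 4266y − 864)
  y^4 − 4y^3 + 17y^2 − 74y + 96 = ((1/270)y − 4/225)(270y^3 + 216y^2 + 4266y − 864) + ((126/25)y^2 + (126/25)y + 2016/25)
  270y^3 + 216y^2 + 4266y − 864 = ((375/7)y − 75/7)((126/25)y^2 + (126/25)y + 2016/25) + (0)
Last nonzero remainder: (126/25)y^2 + (126/25)y + 2016/25. Dividing through by 126/25 gives the monic gcd y^2 + y + 16.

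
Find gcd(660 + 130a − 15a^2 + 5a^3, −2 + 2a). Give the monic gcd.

1

Euclidean algorithm in ℚ[a]:
  5a^3 − 15a^2 + 130a + 660 = ((5/2)a^2 − 5a + 60)(2a − 2) + (780)
  2a − 2 = ((1/390)a − 1/390)(780) + (0)
The last nonzero remainder is the constant 780, so the polynomials are coprime and gcd = 1.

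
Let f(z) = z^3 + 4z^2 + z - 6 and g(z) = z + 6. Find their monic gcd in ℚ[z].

1

Apply the Euclidean algorithm:
  z^3 + 4z^2 + z - 6 = (z^2 - 2z + 13)(z + 6) + (-84)
  z + 6 = (-(1/84)z - 1/14)(-84) + (0)
The last nonzero remainder is the constant -84, so the polynomials are coprime and gcd = 1.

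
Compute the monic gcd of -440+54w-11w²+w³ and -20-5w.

1

By polynomial division,
  w³-11w²+54w-440 = (-(1/5)w²+3w-114/5)(-5w-20) + (-896)
  -5w-20 = ((5/896)w+5/224)(-896) + (0)
The last nonzero remainder is the constant -896, so the polynomials are coprime and gcd = 1.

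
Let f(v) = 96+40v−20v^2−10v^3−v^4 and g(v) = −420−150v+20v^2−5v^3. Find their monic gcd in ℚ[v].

2+v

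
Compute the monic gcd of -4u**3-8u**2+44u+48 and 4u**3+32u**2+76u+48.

u**2+5u+4

Apply the Euclidean algorithm:
  -4u**3-8u**2+44u+48 = (-1)(4u**3+32u**2+76u+48) + (24u**2+120u+96)
  4u**3+32u**2+76u+48 = ((1/6)u+1/2)(24u**2+120u+96) + (0)
Last nonzero remainder: 24u**2+120u+96. Dividing through by 24 gives the monic gcd u**2+5u+4.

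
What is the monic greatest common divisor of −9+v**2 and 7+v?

1

By polynomial division,
  v**2−9 = (v−7)(v+7) + (40)
  v+7 = ((1/40)v+7/40)(40) + (0)
The last nonzero remainder is the constant 40, so the polynomials are coprime and gcd = 1.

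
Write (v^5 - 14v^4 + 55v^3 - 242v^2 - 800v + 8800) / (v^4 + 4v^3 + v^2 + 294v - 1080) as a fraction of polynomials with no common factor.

(v^3 - 12v^2 - 9v + 220)/(v^2 + 6v - 27)

By polynomial division,
  v^5 - 14v^4 + 55v^3 - 242v^2 - 800v + 8800 = (v - 18)(v^4 + 4v^3 + v^2 + 294v - 1080) + (126v^3 - 518v^2 + 5572v - 10640)
  v^4 + 4v^3 + v^2 + 294v - 1080 = ((1/126)v + 73/1134)(126v^3 - 518v^2 + 5572v - 10640) + (-(800/81)v^2 + (1600/81)v - 32000/81)
  126v^3 - 518v^2 + 5572v - 10640 = (-(5103/400)v + 10773/400)(-(800/81)v^2 + (1600/81)v - 32000/81) + (0)
Last nonzero remainder: -(800/81)v^2 + (1600/81)v - 32000/81. Dividing through by -800/81 gives the monic gcd v^2 - 2v + 40.
Cancel v^2 - 2v + 40 from numerator and denominator to get the reduced form.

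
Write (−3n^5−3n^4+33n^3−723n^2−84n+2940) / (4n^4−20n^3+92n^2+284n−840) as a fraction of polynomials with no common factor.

(−3n^2−27n−42)/(4n+12)

Apply the Euclidean algorithm:
  −3n^5−3n^4+33n^3−723n^2−84n+2940 = (−(3/4)n−9/2)(4n^4−20n^3+92n^2+284n−840) + (12n^3−96n^2+564n−840)
  4n^4−20n^3+92n^2+284n−840 = ((1/3)n+1)(12n^3−96n^2+564n−840) + (0)
Last nonzero remainder: 12n^3−96n^2+564n−840. Dividing through by 12 gives the monic gcd n^3−8n^2+47n−70.
Cancel n^3−8n^2+47n−70 from numerator and denominator to get the reduced form.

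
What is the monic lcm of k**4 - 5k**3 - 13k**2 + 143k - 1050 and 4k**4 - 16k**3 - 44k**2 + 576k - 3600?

k**5 - 11k**4 + 17k**3 + 221k**2 - 1908k + 6300

Euclidean algorithm in ℚ[k]:
  k**4 - 5k**3 - 13k**2 + 143k - 1050 = (1/4)(4k**4 - 16k**3 - 44k**2 + 576k - 3600) + (-k**3 - 2k**2 - k - 150)
  4k**4 - 16k**3 - 44k**2 + 576k - 3600 = (-4k + 24)(-k**3 - 2k**2 - k - 150) + (0)
Last nonzero remainder: -k**3 - 2k**2 - k - 150. Dividing through by -1 gives the monic gcd k**3 + 2k**2 + k + 150.
Then lcm(f, g) = f·g / gcd(f, g); expanding and making the result monic gives the answer.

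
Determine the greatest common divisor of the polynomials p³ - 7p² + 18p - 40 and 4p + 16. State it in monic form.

Repeated division with remainder:
  p³ - 7p² + 18p - 40 = ((1/4)p² - (11/4)p + 31/2)(4p + 16) + (-288)
  4p + 16 = (-(1/72)p - 1/18)(-288) + (0)
The last nonzero remainder is the constant -288, so the polynomials are coprime and gcd = 1.

1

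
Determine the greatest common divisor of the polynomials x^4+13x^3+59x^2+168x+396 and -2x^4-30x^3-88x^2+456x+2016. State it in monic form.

x^2+12x+36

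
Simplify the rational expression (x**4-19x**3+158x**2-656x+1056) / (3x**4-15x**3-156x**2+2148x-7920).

Euclidean algorithm in ℚ[x]:
  x**4-19x**3+158x**2-656x+1056 = (1/3)(3x**4-15x**3-156x**2+2148x-7920) + (-14x**3+210x**2-1372x+3696)
  3x**4-15x**3-156x**2+2148x-7920 = (-(3/14)x-15/7)(-14x**3+210x**2-1372x+3696) + (0)
Last nonzero remainder: -14x**3+210x**2-1372x+3696. Dividing through by -14 gives the monic gcd x**3-15x**2+98x-264.
Cancel x**3-15x**2+98x-264 from numerator and denominator to get the reduced form.

(x-4)/(3x+30)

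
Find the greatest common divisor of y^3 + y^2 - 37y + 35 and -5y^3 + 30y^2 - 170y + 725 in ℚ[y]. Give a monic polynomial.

y - 5

Repeated division with remainder:
  y^3 + y^2 - 37y + 35 = (-1/5)(-5y^3 + 30y^2 - 170y + 725) + (7y^2 - 71y + 180)
  -5y^3 + 30y^2 - 170y + 725 = (-(5/7)y - 145/49)(7y^2 - 71y + 180) + (-(12325/49)y + 61625/49)
  7y^2 - 71y + 180 = (-(343/12325)y + 1764/12325)(-(12325/49)y + 61625/49) + (0)
Last nonzero remainder: -(12325/49)y + 61625/49. Dividing through by -12325/49 gives the monic gcd y - 5.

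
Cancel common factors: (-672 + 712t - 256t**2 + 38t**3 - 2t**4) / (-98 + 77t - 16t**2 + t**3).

(-48 + 20t - 2t**2)/(-7 + t)

By polynomial division,
  -2t**4 + 38t**3 - 256t**2 + 712t - 672 = (-2t + 6)(t**3 - 16t**2 + 77t - 98) + (-6t**2 + 54t - 84)
  t**3 - 16t**2 + 77t - 98 = (-(1/6)t + 7/6)(-6t**2 + 54t - 84) + (0)
Last nonzero remainder: -6t**2 + 54t - 84. Dividing through by -6 gives the monic gcd t**2 - 9t + 14.
Cancel t**2 - 9t + 14 from numerator and denominator to get the reduced form.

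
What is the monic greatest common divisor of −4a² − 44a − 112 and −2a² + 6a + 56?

a + 4

Apply the Euclidean algorithm:
  −4a² − 44a − 112 = (2)(−2a² + 6a + 56) + (−56a − 224)
  −2a² + 6a + 56 = ((1/28)a − 1/4)(−56a − 224) + (0)
Last nonzero remainder: −56a − 224. Dividing through by −56 gives the monic gcd a + 4.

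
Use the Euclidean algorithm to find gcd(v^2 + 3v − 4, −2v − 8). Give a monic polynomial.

Repeated division with remainder:
  v^2 + 3v − 4 = (−(1/2)v + 1/2)(−2v − 8) + (0)
Last nonzero remainder: −2v − 8. Dividing through by −2 gives the monic gcd v + 4.

v + 4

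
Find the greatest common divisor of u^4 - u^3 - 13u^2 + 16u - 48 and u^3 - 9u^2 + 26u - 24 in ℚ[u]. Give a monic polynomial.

u - 4

Euclidean algorithm in ℚ[u]:
  u^4 - u^3 - 13u^2 + 16u - 48 = (u + 8)(u^3 - 9u^2 + 26u - 24) + (33u^2 - 168u + 144)
  u^3 - 9u^2 + 26u - 24 = ((1/33)u - 43/363)(33u^2 - 168u + 144) + ((210/121)u - 840/121)
  33u^2 - 168u + 144 = ((1331/70)u - 726/35)((210/121)u - 840/121) + (0)
Last nonzero remainder: (210/121)u - 840/121. Dividing through by 210/121 gives the monic gcd u - 4.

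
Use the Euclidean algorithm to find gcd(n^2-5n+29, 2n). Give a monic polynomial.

1

Euclidean algorithm in ℚ[n]:
  n^2-5n+29 = ((1/2)n-5/2)(2n) + (29)
  2n = ((2/29)n)(29) + (0)
The last nonzero remainder is the constant 29, so the polynomials are coprime and gcd = 1.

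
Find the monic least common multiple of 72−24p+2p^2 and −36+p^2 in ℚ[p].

216−36p−6p^2+p^3

Repeated division with remainder:
  2p^2−24p+72 = (2)(p^2−36) + (−24p+144)
  p^2−36 = (−(1/24)p−1/4)(−24p+144) + (0)
Last nonzero remainder: −24p+144. Dividing through by −24 gives the monic gcd p−6.
Then lcm(f, g) = f·g / gcd(f, g); expanding and making the result monic gives the answer.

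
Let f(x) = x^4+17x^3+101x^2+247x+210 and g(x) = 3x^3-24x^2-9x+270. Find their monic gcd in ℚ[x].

x+3

By polynomial division,
  x^4+17x^3+101x^2+247x+210 = ((1/3)x+25/3)(3x^3-24x^2-9x+270) + (304x^2+232x-2040)
  3x^3-24x^2-9x+270 = ((3/304)x-999/11552)(304x^2+232x-2040) + ((45045/1444)x+135135/1444)
  304x^2+232x-2040 = ((438976/45045)x-196384/9009)((45045/1444)x+135135/1444) + (0)
Last nonzero remainder: (45045/1444)x+135135/1444. Dividing through by 45045/1444 gives the monic gcd x+3.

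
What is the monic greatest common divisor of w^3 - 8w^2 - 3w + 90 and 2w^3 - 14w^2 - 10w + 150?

Repeated division with remainder:
  w^3 - 8w^2 - 3w + 90 = (1/2)(2w^3 - 14w^2 - 10w + 150) + (-w^2 + 2w + 15)
  2w^3 - 14w^2 - 10w + 150 = (-2w + 10)(-w^2 + 2w + 15) + (0)
Last nonzero remainder: -w^2 + 2w + 15. Dividing through by -1 gives the monic gcd w^2 - 2w - 15.

w^2 - 2w - 15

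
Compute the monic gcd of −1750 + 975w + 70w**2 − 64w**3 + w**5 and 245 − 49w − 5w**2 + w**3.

−35 + 2w + w**2

Apply the Euclidean algorithm:
  w**5 − 64w**3 + 70w**2 + 975w − 1750 = (w**2 + 5w + 10)(w**3 − 5w**2 − 49w + 245) + (120w**2 + 240w − 4200)
  w**3 − 5w**2 − 49w + 245 = ((1/120)w − 7/120)(120w**2 + 240w − 4200) + (0)
Last nonzero remainder: 120w**2 + 240w − 4200. Dividing through by 120 gives the monic gcd w**2 + 2w − 35.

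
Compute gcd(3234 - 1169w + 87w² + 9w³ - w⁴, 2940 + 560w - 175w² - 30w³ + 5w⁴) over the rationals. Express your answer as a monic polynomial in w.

42 - 13w + w²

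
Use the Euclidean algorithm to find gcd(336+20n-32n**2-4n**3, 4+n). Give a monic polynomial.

4+n

Repeated division with remainder:
  -4n**3-32n**2+20n+336 = (-4n**2-16n+84)(n+4) + (0)
The last nonzero remainder n+4 is already monic.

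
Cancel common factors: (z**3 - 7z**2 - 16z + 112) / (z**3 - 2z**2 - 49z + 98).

Repeated division with remainder:
  z**3 - 7z**2 - 16z + 112 = (z**3 - 2z**2 - 49z + 98) + (-5z**2 + 33z + 14)
  z**3 - 2z**2 - 49z + 98 = (-(1/5)z - 23/25)(-5z**2 + 33z + 14) + (-(396/25)z + 2772/25)
  -5z**2 + 33z + 14 = ((125/396)z + 25/198)(-(396/25)z + 2772/25) + (0)
Last nonzero remainder: -(396/25)z + 2772/25. Dividing through by -396/25 gives the monic gcd z - 7.
Cancel z - 7 from numerator and denominator to get the reduced form.

(z**2 - 16)/(z**2 + 5z - 14)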